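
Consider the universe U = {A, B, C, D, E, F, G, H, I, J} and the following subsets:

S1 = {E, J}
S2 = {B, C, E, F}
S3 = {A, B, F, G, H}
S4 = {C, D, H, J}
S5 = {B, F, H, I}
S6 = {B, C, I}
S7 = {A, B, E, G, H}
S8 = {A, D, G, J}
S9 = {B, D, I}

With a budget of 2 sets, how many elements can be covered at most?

Choosing S2, S8 covers {A, B, C, D, E, F, G, J} — 8 elements.
No choice of 2 sets does better; here H, I are left uncovered.

8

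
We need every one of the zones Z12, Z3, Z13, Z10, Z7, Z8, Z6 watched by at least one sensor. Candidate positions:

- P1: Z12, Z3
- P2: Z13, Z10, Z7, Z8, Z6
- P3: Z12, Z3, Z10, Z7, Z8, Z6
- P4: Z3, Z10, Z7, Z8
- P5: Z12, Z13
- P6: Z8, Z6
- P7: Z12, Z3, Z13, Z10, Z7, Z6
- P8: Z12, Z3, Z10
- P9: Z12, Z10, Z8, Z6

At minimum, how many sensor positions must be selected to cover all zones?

2

P1, P2 together cover {Z12, Z3, Z13, Z10, Z7, Z8, Z6} — every zone.
No single sensor position contains all 7 zones, so 2 is optimal.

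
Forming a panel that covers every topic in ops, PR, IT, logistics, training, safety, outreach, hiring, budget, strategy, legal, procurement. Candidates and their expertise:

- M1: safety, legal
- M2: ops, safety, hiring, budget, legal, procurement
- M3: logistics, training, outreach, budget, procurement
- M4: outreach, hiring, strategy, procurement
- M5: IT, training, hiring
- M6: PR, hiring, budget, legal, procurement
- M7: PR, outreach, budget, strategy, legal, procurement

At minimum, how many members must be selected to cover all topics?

M2, M3, M5, M7 together cover {ops, PR, IT, logistics, training, safety, outreach, hiring, budget, strategy, legal, procurement} — every topic.
No 3 of the 7 members cover everything (all 35 triples fall short), so 4 is minimum.

4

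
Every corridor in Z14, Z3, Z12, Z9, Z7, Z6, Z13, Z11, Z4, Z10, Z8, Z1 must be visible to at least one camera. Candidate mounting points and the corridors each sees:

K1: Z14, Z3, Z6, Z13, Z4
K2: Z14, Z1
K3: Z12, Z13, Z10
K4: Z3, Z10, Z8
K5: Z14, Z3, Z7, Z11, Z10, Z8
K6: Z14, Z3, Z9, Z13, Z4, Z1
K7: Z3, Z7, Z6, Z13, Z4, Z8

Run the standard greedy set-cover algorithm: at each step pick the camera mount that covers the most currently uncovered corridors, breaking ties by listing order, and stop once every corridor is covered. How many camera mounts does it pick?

4

Pick 1: K5 covers 6 new corridors (Z14, Z3, Z7, Z11, Z10, Z8).
Pick 2: K6 covers 4 new corridors (Z9, Z13, Z4, Z1).
Pick 3: K1 covers 1 new corridors (Z6).
Pick 4: K3 covers 1 new corridors (Z12).
Greedy uses 4 camera mounts.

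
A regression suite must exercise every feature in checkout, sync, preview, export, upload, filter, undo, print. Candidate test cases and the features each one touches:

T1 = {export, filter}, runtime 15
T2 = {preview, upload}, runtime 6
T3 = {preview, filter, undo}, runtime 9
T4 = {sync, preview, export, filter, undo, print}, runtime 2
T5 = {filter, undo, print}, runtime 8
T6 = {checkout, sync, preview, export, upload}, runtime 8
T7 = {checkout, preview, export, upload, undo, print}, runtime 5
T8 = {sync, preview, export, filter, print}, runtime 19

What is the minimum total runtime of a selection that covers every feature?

T4, T7 cover every feature at runtime 2 + 5 = 7.
Any cover uses at least 2 test cases; among all covering selections none totals below 7.

7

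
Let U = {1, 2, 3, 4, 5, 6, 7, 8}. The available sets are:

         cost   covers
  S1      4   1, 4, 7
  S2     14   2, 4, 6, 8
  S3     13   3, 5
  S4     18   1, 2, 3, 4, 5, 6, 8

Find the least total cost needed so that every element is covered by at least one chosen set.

S1, S4 cover every element at cost 4 + 18 = 22.
Any cover uses at least 2 sets; among all covering selections none totals below 22.

22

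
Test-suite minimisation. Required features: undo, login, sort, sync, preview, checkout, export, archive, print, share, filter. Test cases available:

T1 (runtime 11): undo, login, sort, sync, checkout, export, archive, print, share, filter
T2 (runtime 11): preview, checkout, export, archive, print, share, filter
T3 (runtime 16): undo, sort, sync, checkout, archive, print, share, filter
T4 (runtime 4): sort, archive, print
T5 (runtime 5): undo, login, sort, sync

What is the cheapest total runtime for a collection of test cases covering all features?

T2, T5 cover every feature at runtime 11 + 5 = 16.
Any cover uses at least 2 test cases; among all covering selections none totals below 16.
Greedy by coverage-per-runtime would pick T1, T2 for 22 — worse than the optimum 16.

16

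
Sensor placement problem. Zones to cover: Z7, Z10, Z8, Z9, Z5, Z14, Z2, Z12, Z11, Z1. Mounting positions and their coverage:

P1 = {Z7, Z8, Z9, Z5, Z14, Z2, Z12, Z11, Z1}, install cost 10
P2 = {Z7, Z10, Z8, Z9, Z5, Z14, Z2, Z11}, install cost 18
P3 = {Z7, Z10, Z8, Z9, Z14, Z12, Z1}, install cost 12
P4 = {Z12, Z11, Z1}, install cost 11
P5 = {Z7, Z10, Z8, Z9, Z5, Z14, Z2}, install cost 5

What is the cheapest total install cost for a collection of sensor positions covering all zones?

P1, P5 cover every zone at install cost 10 + 5 = 15.
Any cover uses at least 2 sensor positions; among all covering selections none totals below 15.

15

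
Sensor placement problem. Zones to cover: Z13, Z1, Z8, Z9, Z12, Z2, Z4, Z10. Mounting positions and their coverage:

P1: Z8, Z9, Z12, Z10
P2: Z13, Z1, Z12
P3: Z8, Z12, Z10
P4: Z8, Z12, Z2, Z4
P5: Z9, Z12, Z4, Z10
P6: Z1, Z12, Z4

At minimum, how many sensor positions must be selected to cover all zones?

3

P1, P2, P4 together cover {Z13, Z1, Z8, Z9, Z12, Z2, Z4, Z10} — every zone.
No 2 of the 6 sensor positions cover everything (all 15 pairs fall short), so 3 is minimum.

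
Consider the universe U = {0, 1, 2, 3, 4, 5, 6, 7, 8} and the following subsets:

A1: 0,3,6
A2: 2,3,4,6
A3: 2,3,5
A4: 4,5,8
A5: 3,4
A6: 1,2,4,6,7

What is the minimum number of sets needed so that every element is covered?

3

A1, A4, A6 together cover {0, 1, 2, 3, 4, 5, 6, 7, 8} — every element.
No 2 of the 6 sets cover everything (all 15 pairs fall short), so 3 is minimum.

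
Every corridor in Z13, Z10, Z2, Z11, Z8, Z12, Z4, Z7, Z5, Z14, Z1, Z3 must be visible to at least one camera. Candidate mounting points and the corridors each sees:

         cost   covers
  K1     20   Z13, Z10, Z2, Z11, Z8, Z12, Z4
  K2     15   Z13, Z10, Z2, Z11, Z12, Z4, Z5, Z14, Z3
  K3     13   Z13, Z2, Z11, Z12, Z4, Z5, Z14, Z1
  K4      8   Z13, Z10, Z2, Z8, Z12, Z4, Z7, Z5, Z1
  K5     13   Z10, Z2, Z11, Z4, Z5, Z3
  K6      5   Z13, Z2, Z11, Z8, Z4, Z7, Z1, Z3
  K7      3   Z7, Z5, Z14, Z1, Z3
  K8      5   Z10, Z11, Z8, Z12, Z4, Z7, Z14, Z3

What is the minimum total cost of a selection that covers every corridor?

K4, K8 cover every corridor at cost 8 + 5 = 13.
Any cover uses at least 2 camera mounts; among all covering selections none totals below 13.

13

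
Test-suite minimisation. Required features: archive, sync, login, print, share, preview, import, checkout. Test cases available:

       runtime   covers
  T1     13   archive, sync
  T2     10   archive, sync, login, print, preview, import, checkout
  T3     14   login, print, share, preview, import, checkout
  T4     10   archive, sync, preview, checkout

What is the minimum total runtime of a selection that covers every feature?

T2, T3 cover every feature at runtime 10 + 14 = 24.
Any cover uses at least 2 test cases; among all covering selections none totals below 24.

24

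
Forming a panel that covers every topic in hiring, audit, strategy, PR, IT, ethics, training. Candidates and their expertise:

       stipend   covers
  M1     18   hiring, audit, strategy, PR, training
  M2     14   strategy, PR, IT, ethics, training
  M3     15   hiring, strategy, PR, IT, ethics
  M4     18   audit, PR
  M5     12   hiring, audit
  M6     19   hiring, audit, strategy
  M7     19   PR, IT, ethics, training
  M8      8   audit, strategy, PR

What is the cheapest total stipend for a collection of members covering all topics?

26

M2, M5 cover every topic at stipend 14 + 12 = 26.
Any cover uses at least 2 members; among all covering selections none totals below 26.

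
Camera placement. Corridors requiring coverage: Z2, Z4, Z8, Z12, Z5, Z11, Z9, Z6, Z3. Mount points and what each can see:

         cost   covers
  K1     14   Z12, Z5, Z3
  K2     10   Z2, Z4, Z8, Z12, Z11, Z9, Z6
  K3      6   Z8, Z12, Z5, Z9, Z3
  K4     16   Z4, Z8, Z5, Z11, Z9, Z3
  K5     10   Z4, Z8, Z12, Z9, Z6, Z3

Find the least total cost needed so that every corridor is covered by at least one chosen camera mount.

16

K2, K3 cover every corridor at cost 10 + 6 = 16.
Any cover uses at least 2 camera mounts; among all covering selections none totals below 16.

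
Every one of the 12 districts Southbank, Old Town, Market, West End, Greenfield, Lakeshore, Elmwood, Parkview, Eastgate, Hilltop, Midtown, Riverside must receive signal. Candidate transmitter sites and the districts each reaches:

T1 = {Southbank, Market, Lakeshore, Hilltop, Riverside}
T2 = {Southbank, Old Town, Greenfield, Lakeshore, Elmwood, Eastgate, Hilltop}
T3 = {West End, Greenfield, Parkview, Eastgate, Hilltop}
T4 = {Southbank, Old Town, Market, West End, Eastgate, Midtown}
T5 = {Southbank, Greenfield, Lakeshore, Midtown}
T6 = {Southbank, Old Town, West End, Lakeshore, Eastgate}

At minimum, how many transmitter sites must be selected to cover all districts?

T1, T2, T3, T4 together cover {Southbank, Old Town, Market, West End, Greenfield, Lakeshore, Elmwood, Parkview, Eastgate, Hilltop, Midtown, Riverside} — every district.
No 3 of the 6 transmitter sites cover everything (all 20 triples fall short), so 4 is minimum.

4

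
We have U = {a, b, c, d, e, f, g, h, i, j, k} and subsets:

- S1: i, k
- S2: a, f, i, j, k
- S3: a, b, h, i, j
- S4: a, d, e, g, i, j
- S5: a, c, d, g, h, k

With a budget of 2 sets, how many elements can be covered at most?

Choosing S2, S5 covers {a, c, d, f, g, h, i, j, k} — 9 elements.
No choice of 2 sets does better; here b, e are left uncovered.

9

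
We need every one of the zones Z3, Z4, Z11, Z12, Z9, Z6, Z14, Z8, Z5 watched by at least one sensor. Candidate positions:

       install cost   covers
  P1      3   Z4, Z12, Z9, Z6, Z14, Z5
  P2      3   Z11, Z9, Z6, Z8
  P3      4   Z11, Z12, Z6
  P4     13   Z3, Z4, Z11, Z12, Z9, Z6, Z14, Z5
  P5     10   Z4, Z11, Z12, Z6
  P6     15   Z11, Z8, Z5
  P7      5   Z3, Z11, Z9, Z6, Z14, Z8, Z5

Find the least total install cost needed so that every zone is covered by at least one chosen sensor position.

8

P1, P7 cover every zone at install cost 3 + 5 = 8.
Any cover uses at least 2 sensor positions; among all covering selections none totals below 8.
Greedy by coverage-per-install cost would pick P1, P2, P7 for 11 — worse than the optimum 8.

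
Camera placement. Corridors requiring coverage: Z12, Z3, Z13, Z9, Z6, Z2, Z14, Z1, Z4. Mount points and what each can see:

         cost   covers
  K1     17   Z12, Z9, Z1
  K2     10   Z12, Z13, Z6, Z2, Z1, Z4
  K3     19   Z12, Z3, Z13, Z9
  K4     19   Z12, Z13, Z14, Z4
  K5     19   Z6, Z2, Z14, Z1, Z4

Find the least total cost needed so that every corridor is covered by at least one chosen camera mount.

K3, K5 cover every corridor at cost 19 + 19 = 38.
Any cover uses at least 2 camera mounts; among all covering selections none totals below 38.

38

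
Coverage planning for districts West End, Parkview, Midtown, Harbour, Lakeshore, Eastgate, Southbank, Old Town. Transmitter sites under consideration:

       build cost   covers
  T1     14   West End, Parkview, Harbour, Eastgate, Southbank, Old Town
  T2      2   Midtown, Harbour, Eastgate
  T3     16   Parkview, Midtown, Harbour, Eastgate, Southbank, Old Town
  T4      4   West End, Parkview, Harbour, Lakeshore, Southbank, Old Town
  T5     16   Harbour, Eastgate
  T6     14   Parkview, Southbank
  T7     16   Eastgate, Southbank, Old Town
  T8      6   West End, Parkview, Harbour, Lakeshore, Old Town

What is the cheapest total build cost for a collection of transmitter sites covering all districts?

T2, T4 cover every district at build cost 2 + 4 = 6.
Any cover uses at least 2 transmitter sites; among all covering selections none totals below 6.

6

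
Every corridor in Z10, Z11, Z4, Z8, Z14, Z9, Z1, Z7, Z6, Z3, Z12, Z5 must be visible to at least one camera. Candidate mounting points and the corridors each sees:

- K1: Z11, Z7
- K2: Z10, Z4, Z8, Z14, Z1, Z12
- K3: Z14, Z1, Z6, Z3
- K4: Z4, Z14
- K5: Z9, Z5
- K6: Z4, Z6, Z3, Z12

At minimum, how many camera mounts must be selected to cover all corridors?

4

K1, K2, K3, K5 together cover {Z10, Z11, Z4, Z8, Z14, Z9, Z1, Z7, Z6, Z3, Z12, Z5} — every corridor.
No 3 of the 6 camera mounts cover everything (all 20 triples fall short), so 4 is minimum.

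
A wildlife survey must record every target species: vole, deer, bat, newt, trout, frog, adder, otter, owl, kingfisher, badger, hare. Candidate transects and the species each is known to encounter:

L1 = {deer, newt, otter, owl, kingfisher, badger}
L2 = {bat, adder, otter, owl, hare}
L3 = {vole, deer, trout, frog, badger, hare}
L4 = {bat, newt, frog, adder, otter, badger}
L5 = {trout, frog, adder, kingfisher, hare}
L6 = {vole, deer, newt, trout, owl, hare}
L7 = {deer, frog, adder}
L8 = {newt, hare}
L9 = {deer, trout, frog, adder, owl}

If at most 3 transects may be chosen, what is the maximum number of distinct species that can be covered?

12

Choosing L1, L2, L3 covers {vole, deer, bat, newt, trout, frog, adder, otter, owl, kingfisher, badger, hare} — 12 species.
That is all 12 species.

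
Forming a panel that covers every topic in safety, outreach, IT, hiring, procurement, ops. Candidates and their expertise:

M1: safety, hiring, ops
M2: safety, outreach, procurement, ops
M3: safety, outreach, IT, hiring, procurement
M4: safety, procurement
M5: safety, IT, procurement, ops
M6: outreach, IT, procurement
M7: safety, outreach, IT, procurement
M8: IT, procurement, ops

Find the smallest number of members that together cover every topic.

M1, M3 together cover {safety, outreach, IT, hiring, procurement, ops} — every topic.
No single member contains all 6 topics, so 2 is optimal.

2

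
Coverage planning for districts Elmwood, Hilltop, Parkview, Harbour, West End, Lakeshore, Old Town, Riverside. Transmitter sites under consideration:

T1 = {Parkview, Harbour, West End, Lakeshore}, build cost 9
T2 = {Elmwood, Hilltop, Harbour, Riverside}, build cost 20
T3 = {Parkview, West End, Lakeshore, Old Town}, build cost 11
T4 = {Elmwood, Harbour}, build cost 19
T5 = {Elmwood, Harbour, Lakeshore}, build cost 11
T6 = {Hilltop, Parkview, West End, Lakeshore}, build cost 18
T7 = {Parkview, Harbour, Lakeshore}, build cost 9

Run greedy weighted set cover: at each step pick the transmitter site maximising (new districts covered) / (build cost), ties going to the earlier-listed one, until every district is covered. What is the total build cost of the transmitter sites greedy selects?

40

Pick 1: T1 adds 4 new (Parkview, Harbour, West End, Lakeshore) at build cost 9 (ratio 4/9).
Pick 2: T2 adds 3 new (Elmwood, Hilltop, Riverside) at build cost 20 (ratio 3/20).
Pick 3: T3 adds 1 new (Old Town) at build cost 11 (ratio 1/11).
Greedy total build cost: 9 + 20 + 11 = 40. (The true optimum is 31, so greedy overshoots here.)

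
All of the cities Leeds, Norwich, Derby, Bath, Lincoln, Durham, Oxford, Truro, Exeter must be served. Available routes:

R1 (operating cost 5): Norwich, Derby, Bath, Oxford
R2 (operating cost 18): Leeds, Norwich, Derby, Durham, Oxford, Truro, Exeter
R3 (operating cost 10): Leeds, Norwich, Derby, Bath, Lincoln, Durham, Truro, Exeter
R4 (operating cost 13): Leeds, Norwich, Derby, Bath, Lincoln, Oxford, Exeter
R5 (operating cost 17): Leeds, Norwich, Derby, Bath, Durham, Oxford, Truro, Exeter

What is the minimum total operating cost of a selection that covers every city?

15

R1, R3 cover every city at operating cost 5 + 10 = 15.
Any cover uses at least 2 routes; among all covering selections none totals below 15.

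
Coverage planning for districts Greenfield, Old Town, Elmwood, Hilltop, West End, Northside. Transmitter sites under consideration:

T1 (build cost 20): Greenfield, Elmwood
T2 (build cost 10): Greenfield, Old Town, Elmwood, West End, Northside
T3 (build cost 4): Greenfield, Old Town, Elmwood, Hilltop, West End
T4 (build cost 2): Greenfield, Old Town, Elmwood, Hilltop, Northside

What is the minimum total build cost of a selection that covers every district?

T3, T4 cover every district at build cost 4 + 2 = 6.
Any cover uses at least 2 transmitter sites; among all covering selections none totals below 6.

6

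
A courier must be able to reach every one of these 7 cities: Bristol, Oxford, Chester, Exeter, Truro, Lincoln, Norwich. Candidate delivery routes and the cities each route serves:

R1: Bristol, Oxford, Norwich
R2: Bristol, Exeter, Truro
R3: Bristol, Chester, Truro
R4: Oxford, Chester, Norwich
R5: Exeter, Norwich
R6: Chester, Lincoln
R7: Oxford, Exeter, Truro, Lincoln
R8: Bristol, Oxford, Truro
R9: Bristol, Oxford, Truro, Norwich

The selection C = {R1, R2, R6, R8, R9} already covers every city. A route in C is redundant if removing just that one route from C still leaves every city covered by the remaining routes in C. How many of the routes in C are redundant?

3

Drop R1: the rest still cover every city — redundant.
Drop R2: Exeter uncovered — not redundant.
Drop R6: Chester, Lincoln uncovered — not redundant.
Drop R8: the rest still cover every city — redundant.
Drop R9: the rest still cover every city — redundant.
3 redundant: R1, R8, R9.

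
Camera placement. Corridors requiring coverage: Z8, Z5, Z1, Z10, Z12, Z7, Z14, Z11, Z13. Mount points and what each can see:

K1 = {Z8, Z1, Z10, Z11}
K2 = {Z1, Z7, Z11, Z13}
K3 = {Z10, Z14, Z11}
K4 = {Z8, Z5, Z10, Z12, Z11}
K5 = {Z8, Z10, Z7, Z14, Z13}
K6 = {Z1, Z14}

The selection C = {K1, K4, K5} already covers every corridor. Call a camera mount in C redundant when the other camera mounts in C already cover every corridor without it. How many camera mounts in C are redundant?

Drop K1: Z1 uncovered — not redundant.
Drop K4: Z5, Z12 uncovered — not redundant.
Drop K5: Z7, Z14, Z13 uncovered — not redundant.
None of the camera mounts in C is redundant.

0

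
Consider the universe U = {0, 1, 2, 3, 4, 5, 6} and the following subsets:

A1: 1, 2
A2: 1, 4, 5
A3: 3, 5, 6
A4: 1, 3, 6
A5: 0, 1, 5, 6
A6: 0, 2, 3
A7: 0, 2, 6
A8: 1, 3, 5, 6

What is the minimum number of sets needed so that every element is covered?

A2, A3, A6 together cover {0, 1, 2, 3, 4, 5, 6} — every element.
No 2 of the 8 sets cover everything (all 28 pairs fall short), so 3 is minimum.

3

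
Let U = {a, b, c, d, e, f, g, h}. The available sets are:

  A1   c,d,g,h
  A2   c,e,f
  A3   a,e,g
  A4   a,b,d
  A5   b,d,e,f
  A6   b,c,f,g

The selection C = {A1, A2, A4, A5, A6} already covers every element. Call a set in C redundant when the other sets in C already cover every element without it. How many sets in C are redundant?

Drop A1: h uncovered — not redundant.
Drop A2: the rest still cover every element — redundant.
Drop A4: a uncovered — not redundant.
Drop A5: the rest still cover every element — redundant.
Drop A6: the rest still cover every element — redundant.
3 redundant: A2, A5, A6.

3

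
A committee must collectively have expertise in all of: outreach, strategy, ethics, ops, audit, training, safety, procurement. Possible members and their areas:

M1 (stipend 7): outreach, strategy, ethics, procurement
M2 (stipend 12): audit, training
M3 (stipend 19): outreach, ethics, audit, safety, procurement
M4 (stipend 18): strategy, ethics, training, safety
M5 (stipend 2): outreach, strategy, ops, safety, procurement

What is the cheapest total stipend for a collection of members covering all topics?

21

M1, M2, M5 cover every topic at stipend 7 + 12 + 2 = 21.
Any cover uses at least 3 members; among all covering selections none totals below 21.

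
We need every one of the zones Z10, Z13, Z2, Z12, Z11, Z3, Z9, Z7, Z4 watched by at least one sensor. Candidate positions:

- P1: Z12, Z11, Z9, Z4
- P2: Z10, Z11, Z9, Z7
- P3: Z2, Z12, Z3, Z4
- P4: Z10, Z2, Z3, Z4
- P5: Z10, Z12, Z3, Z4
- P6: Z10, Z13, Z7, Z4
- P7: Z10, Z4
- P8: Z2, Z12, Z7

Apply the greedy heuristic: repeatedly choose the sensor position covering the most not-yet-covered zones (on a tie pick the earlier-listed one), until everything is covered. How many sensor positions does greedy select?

3

Pick 1: P1 covers 4 new zones (Z12, Z11, Z9, Z4).
Pick 2: P4 covers 3 new zones (Z10, Z2, Z3).
Pick 3: P6 covers 2 new zones (Z13, Z7).
Greedy uses 3 sensor positions.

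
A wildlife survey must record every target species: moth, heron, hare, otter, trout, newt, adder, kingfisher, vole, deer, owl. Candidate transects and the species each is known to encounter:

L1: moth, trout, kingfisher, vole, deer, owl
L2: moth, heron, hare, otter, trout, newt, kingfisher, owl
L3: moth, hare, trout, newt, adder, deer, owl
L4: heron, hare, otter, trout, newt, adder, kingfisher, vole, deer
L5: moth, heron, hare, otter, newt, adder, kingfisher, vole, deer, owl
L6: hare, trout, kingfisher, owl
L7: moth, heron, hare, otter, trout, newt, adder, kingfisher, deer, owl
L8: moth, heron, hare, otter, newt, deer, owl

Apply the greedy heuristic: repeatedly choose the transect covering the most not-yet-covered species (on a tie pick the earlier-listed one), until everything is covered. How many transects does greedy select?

Pick 1: L5 covers 10 new species (moth, heron, hare, otter, newt, adder, kingfisher, vole, deer, owl).
Pick 2: L1 covers 1 new species (trout).
Greedy uses 2 transects.

2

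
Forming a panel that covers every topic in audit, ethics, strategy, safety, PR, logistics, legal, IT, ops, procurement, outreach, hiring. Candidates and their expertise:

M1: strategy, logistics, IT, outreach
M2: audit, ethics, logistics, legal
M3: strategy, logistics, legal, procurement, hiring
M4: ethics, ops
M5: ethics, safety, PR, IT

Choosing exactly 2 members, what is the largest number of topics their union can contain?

9

Choosing M3, M5 covers {ethics, strategy, safety, PR, logistics, legal, IT, procurement, hiring} — 9 topics.
No choice of 2 members does better; here audit, ops, outreach are left uncovered.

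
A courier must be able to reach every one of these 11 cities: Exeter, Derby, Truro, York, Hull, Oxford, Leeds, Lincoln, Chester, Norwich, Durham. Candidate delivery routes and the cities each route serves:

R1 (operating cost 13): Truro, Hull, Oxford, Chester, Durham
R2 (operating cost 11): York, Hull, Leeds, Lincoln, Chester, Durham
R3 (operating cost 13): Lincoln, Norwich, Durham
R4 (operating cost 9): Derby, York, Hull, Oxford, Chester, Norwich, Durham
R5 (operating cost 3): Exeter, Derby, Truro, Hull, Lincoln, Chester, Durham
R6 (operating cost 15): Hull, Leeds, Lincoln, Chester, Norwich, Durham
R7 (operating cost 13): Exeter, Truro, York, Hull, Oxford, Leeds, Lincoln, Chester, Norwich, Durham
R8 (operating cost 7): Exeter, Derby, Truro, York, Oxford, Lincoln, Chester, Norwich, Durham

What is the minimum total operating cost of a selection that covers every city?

R5, R7 cover every city at operating cost 3 + 13 = 16.
Any cover uses at least 2 routes; among all covering selections none totals below 16.
Greedy by coverage-per-operating cost would pick R5, R8, R2 for 21 — worse than the optimum 16.

16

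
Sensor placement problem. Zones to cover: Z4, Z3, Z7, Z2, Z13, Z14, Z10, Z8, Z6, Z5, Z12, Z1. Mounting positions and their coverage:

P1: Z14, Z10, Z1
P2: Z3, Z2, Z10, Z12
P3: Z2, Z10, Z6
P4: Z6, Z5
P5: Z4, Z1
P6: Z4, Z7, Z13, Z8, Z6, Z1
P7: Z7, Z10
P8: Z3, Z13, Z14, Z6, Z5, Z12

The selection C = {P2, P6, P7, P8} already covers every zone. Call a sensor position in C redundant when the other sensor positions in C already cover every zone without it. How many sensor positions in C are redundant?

1

Drop P2: Z2 uncovered — not redundant.
Drop P6: Z4, Z8, Z1 uncovered — not redundant.
Drop P7: the rest still cover every zone — redundant.
Drop P8: Z14, Z5 uncovered — not redundant.
1 redundant: P7.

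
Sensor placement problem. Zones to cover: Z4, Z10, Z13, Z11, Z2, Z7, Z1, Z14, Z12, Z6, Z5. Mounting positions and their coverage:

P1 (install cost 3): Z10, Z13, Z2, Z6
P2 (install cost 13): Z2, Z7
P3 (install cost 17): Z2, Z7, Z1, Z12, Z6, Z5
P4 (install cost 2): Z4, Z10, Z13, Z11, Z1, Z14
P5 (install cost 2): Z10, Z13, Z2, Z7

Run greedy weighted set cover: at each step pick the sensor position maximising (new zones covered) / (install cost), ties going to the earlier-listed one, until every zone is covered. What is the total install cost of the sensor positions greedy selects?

24

Pick 1: P4 adds 6 new (Z4, Z10, Z13, Z11, Z1, Z14) at install cost 2 (ratio 6/2).
Pick 2: P5 adds 2 new (Z2, Z7) at install cost 2 (ratio 2/2).
Pick 3: P1 adds 1 new (Z6) at install cost 3 (ratio 1/3).
Pick 4: P3 adds 2 new (Z12, Z5) at install cost 17 (ratio 2/17).
Greedy total install cost: 2 + 2 + 3 + 17 = 24. (The true optimum is 19, so greedy overshoots here.)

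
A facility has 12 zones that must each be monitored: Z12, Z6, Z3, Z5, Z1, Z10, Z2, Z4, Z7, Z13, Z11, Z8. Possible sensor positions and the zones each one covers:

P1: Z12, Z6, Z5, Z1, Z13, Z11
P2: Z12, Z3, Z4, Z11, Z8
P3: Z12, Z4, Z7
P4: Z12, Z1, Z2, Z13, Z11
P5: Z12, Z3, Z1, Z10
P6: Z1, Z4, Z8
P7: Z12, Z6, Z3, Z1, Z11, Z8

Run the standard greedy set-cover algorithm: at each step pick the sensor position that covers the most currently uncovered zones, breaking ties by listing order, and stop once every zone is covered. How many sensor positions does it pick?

5

Pick 1: P1 covers 6 new zones (Z12, Z6, Z5, Z1, Z13, Z11).
Pick 2: P2 covers 3 new zones (Z3, Z4, Z8).
Pick 3: P3 covers 1 new zones (Z7).
Pick 4: P4 covers 1 new zones (Z2).
Pick 5: P5 covers 1 new zones (Z10).
Greedy uses 5 sensor positions.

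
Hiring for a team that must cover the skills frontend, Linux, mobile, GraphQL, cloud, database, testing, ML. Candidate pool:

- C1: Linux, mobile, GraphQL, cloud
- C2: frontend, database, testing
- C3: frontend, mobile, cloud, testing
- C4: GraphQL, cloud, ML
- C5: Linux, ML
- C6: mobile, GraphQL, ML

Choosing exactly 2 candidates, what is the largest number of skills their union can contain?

7

Choosing C1, C2 covers {frontend, Linux, mobile, GraphQL, cloud, database, testing} — 7 skills.
No choice of 2 candidates does better; here ML is left uncovered.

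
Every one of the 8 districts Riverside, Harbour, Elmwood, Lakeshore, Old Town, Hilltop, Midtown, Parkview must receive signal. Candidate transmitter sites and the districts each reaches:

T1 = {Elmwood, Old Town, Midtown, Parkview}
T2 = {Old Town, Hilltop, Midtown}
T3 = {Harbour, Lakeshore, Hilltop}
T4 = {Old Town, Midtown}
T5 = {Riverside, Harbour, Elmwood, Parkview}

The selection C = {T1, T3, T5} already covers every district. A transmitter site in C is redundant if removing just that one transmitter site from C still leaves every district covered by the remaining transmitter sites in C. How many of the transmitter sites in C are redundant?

0

Drop T1: Old Town, Midtown uncovered — not redundant.
Drop T3: Lakeshore, Hilltop uncovered — not redundant.
Drop T5: Riverside uncovered — not redundant.
None of the transmitter sites in C is redundant.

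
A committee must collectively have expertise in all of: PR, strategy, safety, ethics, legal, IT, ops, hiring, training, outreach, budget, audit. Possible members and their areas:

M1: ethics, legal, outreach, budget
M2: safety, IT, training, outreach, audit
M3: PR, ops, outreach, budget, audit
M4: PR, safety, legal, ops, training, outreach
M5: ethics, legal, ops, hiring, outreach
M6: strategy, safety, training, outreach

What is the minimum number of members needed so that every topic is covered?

M2, M3, M5, M6 together cover {PR, strategy, safety, ethics, legal, IT, ops, hiring, training, outreach, budget, audit} — every topic.
No 3 of the 6 members cover everything (all 20 triples fall short), so 4 is minimum.

4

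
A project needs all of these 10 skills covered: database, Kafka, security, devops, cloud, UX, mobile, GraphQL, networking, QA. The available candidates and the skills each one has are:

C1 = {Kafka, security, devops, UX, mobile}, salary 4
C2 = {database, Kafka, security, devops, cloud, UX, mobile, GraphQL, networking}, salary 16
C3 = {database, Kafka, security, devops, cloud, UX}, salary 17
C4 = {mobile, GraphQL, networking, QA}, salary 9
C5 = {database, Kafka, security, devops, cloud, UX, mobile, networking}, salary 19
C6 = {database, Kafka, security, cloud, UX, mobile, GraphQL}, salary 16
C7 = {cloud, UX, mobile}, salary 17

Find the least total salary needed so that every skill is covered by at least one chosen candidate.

C2, C4 cover every skill at salary 16 + 9 = 25.
Any cover uses at least 2 candidates; among all covering selections none totals below 25.
Greedy by coverage-per-salary would pick C1, C4, C2 for 29 — worse than the optimum 25.

25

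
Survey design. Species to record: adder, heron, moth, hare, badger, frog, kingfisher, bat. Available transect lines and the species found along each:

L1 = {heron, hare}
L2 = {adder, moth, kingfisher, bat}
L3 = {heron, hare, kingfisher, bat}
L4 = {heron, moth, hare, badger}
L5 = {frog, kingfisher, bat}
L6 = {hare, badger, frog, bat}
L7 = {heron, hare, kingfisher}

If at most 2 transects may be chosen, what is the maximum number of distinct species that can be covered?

Choosing L2, L4 covers {adder, heron, moth, hare, badger, kingfisher, bat} — 7 species.
No choice of 2 transects does better; here frog is left uncovered.

7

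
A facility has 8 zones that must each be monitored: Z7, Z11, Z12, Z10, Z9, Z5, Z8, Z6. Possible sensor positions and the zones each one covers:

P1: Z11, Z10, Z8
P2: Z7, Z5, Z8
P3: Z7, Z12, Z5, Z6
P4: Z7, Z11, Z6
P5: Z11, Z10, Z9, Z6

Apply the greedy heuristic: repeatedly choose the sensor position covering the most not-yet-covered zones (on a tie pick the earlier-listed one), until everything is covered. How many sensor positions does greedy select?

Pick 1: P3 covers 4 new zones (Z7, Z12, Z5, Z6).
Pick 2: P1 covers 3 new zones (Z11, Z10, Z8).
Pick 3: P5 covers 1 new zones (Z9).
Greedy uses 3 sensor positions.

3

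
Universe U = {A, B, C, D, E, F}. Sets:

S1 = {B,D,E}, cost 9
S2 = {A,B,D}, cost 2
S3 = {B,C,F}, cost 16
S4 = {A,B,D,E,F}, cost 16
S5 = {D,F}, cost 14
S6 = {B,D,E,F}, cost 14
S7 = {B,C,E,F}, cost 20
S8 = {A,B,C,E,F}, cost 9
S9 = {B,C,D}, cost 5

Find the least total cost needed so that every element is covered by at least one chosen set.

11

S2, S8 cover every element at cost 2 + 9 = 11.
Any cover uses at least 2 sets; among all covering selections none totals below 11.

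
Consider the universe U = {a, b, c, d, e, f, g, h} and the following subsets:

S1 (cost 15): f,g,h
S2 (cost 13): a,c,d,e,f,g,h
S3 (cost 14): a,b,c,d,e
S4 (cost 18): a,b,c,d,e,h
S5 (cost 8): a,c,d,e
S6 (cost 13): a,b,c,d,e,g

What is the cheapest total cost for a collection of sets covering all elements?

26

S2, S6 cover every element at cost 13 + 13 = 26.
Any cover uses at least 2 sets; among all covering selections none totals below 26.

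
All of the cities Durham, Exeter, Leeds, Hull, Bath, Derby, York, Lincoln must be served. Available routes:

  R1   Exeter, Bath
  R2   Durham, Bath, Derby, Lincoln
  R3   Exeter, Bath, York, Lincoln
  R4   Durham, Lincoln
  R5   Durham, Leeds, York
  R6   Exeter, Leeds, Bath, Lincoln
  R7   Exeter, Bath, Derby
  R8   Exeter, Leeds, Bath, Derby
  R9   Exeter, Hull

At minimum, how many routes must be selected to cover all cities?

R2, R5, R9 together cover {Durham, Exeter, Leeds, Hull, Bath, Derby, York, Lincoln} — every city.
No 2 of the 9 routes cover everything (all 36 pairs fall short), so 3 is minimum.
Greedy (largest uncovered first) would take R2, R3, R5, R9 — 4 routes — but 3 suffice.

3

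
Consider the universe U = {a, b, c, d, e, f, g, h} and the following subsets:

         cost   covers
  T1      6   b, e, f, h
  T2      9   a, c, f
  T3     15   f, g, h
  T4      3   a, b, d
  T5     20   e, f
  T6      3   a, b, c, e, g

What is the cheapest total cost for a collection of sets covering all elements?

12

T1, T4, T6 cover every element at cost 6 + 3 + 3 = 12.
Any cover uses at least 3 sets; among all covering selections none totals below 12.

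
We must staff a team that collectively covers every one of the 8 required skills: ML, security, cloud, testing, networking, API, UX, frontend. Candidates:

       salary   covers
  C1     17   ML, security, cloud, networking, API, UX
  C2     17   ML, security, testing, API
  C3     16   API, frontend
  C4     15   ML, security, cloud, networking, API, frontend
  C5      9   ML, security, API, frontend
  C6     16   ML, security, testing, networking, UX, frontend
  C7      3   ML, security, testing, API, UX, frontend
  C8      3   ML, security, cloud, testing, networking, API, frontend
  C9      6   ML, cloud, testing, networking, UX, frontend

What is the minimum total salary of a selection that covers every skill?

6

C7, C8 cover every skill at salary 3 + 3 = 6.
Any cover uses at least 2 candidates; among all covering selections none totals below 6.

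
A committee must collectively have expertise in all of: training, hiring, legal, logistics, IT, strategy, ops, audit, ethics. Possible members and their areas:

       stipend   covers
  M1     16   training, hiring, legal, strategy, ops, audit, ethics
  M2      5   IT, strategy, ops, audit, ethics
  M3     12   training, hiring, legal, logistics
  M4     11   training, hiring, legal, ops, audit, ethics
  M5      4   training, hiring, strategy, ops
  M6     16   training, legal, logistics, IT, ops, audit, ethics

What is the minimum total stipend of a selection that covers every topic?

M2, M3 cover every topic at stipend 5 + 12 = 17.
Any cover uses at least 2 members; among all covering selections none totals below 17.

17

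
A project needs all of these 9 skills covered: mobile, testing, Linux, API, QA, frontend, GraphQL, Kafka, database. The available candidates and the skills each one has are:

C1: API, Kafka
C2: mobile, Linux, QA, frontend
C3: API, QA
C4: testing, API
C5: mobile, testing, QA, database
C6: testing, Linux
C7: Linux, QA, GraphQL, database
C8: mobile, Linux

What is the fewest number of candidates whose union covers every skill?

4

C1, C2, C4, C7 together cover {mobile, testing, Linux, API, QA, frontend, GraphQL, Kafka, database} — every skill.
No 3 of the 8 candidates cover everything (all 56 triples fall short), so 4 is minimum.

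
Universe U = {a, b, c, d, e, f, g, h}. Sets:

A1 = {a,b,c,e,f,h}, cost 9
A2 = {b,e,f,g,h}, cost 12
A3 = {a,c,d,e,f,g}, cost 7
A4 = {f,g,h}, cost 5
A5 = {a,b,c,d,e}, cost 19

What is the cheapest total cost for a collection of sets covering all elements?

A1, A3 cover every element at cost 9 + 7 = 16.
Any cover uses at least 2 sets; among all covering selections none totals below 16.

16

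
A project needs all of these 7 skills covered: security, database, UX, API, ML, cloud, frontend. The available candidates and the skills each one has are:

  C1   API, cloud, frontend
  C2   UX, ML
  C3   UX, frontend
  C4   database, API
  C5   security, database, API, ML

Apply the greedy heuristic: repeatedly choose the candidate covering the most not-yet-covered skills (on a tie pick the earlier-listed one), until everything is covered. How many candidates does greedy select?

3

Pick 1: C5 covers 4 new skills (security, database, API, ML).
Pick 2: C1 covers 2 new skills (cloud, frontend).
Pick 3: C2 covers 1 new skills (UX).
Greedy uses 3 candidates.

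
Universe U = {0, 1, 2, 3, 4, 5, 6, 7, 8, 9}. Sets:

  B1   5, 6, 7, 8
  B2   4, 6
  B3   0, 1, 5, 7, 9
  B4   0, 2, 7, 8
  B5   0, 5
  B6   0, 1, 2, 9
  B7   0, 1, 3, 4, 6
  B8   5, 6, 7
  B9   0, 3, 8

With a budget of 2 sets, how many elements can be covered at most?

Choosing B1, B6 covers {0, 1, 2, 5, 6, 7, 8, 9} — 8 elements.
No choice of 2 sets does better; here 3, 4 are left uncovered.

8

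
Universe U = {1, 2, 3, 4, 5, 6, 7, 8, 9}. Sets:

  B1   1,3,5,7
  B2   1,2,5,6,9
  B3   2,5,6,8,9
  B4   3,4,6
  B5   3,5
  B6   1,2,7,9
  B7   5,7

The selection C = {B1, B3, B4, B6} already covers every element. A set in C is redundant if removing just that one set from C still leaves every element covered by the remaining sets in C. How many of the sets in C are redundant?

Drop B1: the rest still cover every element — redundant.
Drop B3: 8 uncovered — not redundant.
Drop B4: 4 uncovered — not redundant.
Drop B6: the rest still cover every element — redundant.
2 redundant: B1, B6.

2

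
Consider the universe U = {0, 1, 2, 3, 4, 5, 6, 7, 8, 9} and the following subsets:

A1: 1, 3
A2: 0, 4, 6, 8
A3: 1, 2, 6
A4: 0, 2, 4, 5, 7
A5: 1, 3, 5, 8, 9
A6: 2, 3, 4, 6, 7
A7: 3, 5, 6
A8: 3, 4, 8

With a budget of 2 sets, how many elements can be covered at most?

Choosing A4, A5 covers {0, 1, 2, 3, 4, 5, 7, 8, 9} — 9 elements.
No choice of 2 sets does better; here 6 is left uncovered.

9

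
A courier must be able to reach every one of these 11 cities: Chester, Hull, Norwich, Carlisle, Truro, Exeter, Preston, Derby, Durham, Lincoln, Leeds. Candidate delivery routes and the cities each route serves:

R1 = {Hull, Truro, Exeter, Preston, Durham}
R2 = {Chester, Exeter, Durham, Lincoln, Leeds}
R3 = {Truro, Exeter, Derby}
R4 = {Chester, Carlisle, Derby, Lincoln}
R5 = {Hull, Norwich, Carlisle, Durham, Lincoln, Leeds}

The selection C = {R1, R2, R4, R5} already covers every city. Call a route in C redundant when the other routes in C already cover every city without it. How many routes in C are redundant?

Drop R1: Truro, Preston uncovered — not redundant.
Drop R2: the rest still cover every city — redundant.
Drop R4: Derby uncovered — not redundant.
Drop R5: Norwich uncovered — not redundant.
1 redundant: R2.

1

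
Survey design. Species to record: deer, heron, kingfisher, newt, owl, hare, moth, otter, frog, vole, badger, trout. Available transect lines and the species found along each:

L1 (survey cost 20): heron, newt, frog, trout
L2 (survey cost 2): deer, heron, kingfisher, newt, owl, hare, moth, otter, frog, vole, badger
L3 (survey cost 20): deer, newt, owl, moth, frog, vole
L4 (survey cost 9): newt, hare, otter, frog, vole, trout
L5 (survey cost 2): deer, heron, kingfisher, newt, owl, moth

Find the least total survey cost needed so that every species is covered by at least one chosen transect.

11

L2, L4 cover every species at survey cost 2 + 9 = 11.
Any cover uses at least 2 transects; among all covering selections none totals below 11.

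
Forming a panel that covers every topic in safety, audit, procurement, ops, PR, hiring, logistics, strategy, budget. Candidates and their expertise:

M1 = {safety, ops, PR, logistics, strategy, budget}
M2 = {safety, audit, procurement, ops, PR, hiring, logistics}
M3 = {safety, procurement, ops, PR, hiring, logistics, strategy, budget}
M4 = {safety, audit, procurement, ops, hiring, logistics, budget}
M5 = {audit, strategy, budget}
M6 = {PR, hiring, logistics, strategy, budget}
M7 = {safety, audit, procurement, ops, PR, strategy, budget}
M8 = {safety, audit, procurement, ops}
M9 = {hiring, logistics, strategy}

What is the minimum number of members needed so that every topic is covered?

M1, M2 together cover {safety, audit, procurement, ops, PR, hiring, logistics, strategy, budget} — every topic.
No single member contains all 9 topics, so 2 is optimal.

2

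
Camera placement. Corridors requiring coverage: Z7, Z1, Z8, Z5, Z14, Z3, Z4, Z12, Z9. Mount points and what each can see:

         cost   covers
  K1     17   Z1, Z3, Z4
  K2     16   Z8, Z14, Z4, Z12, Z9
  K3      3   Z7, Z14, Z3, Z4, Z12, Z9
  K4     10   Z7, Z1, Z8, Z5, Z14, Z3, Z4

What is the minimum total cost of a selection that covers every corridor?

K3, K4 cover every corridor at cost 3 + 10 = 13.
Any cover uses at least 2 camera mounts; among all covering selections none totals below 13.

13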